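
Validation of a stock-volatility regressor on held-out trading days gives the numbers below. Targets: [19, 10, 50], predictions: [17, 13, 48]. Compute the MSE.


Squared errors: (19-17)²=4, (10-13)²=9, (50-48)²=4
Sum = 17
MSE = 17/3 = 17/3

17/3


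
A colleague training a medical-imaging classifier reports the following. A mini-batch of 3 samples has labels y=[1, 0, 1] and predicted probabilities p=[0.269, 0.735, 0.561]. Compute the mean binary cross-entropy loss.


L[0] = -ln(0.269) = 1.313
L[1] = -ln(1-0.735) = -ln(0.265) = 1.328
L[2] = -ln(0.561) = 0.578
mean = (1.313 + 1.328 + 0.578)/3 = 1.073

1.073


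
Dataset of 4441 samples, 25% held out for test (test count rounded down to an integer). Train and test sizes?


Test = ⌊4441·25/100⌋ = 1110
Train = 4441 - 1110 = 3331

Train: 3331, Test: 1110


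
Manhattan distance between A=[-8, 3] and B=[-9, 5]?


d = |-8+ 9| + |3-5|
  = 1 + 2
  = 3

3


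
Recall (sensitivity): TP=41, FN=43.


Recall = TP/(TP+FN)
= 41/(41+43)
= 41/84 = 48.81%

48.81%


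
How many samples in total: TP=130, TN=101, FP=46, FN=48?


Total = TP + TN + FP + FN
= 130 + 101 + 46 + 48
= 325
(Predicted positive: 176, predicted negative: 149)

325


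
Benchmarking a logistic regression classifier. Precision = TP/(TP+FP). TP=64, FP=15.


Precision = TP/(TP+FP)
= 64/(64+15)
= 64/79 = 81.01%

81.01%


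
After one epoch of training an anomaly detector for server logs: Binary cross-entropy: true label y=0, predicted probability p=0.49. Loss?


BCE = -[y·ln(p) + (1-y)·ln(1-p)]
= -0 - 1·ln(1-0.49)
= -ln(0.51) = 0.6733

0.6733


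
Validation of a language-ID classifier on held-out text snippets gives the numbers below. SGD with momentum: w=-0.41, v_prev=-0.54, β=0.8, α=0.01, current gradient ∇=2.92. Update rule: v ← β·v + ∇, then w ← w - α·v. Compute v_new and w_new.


v_new = 0.8·-0.54 + 2.92 = -0.432 + 2.92 = 2.488
w_new = -0.41 - 0.01·2.488 = -0.41 - 0.02488 = -0.43488

v_new=2.488, w_new=-0.43488


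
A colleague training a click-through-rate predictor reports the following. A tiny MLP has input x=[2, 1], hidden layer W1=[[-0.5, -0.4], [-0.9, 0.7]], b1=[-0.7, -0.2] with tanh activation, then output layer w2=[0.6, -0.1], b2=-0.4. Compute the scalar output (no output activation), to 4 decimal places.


z1[0] = (-0.5)·(2) + (-0.4)·(1) - 0.7 = -2.1
z1[1] = (-0.9)·(2) + (0.7)·(1) - 0.2 = -1.3
h = tanh(z1) = [-0.9705, -0.8617]
output = (0.6)·(-0.9705) + (-0.1)·(-0.8617) - 0.4 = -0.8961

-0.8961


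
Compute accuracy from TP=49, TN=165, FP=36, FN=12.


Accuracy = (TP+TN)/(TP+TN+FP+FN)
= (49+165)/(262)
= 214/262 = 81.68%

81.68%


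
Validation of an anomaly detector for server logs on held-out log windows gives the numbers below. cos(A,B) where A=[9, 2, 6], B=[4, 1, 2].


A·B = 9·4 + 2·1 + 6·2 = 50
‖A‖ = √121 = 11, ‖B‖ = √21 = 4.5826
cos = 50/(√121·√21) = 50/√2541 = 0.9919

0.9919


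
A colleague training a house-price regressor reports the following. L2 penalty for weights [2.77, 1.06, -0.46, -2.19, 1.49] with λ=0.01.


‖w‖₂² = (2.77)² + (1.06)² + (-0.46)² + (-2.19)² + (1.49)²
     = 7.6729 + 1.1236 + 0.2116 + 4.7961 + 2.2201
     = 16.0243
λ·‖w‖₂² = 0.01·16.0243 = 0.160243

0.160243


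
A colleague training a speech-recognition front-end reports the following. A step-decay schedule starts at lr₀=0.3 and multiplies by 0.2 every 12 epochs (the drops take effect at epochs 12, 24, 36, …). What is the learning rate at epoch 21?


n_drops = ⌊21/12⌋ = 1
lr = 0.3·0.2^1 = 0.3·0.2 = 0.06

0.06


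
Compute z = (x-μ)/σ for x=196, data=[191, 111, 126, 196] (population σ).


μ = 156, σ = 37.9144
z = (196 - 156)/37.9144 = 1.055

1.055


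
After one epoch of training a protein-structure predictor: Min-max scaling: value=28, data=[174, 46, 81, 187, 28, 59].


min=28, max=187
(28-28)/(187-28) = 0/159 = 0.0

0.0


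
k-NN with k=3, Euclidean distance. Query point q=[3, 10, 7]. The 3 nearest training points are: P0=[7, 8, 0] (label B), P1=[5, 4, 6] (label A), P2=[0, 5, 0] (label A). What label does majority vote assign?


d(q,P0) = 8.3066  (label B)
d(q,P1) = 6.4031  (label A)
d(q,P2) = 9.1104  (label A)
Votes: A=2, B=1
Majority → A

A


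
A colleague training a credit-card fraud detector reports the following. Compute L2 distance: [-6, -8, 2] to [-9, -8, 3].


d = √((-6+ 9)² + (-8+ 8)² + (2-3)²)
  = √(9 + 0 + 1)
  = √10 = 3.1623

3.1623


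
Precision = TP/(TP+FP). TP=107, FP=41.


Precision = TP/(TP+FP)
= 107/(107+41)
= 107/148 = 72.3%

72.3%


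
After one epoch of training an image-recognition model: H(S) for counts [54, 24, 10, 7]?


Probabilities: [54/95, 24/95, 10/95, 7/95] ≈ [0.5684, 0.2526, 0.1053, 0.0737]
H = -((54/95)·log₂(54/95) + (24/95)·log₂(24/95) + (10/95)·log₂(10/95) + (7/95)·log₂(7/95))
  = 1.5838 bits

1.5838 bits


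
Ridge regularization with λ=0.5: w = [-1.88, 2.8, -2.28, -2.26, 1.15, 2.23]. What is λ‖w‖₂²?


‖w‖₂² = (-1.88)² + (2.8)² + (-2.28)² + (-2.26)² + (1.15)² + (2.23)²
     = 3.5344 + 7.84 + 5.1984 + 5.1076 + 1.3225 + 4.9729
     = 27.9758
λ·‖w‖₂² = 0.5·27.9758 = 13.9879

13.9879


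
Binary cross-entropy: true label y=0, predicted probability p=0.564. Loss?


BCE = -[y·ln(p) + (1-y)·ln(1-p)]
= -0 - 1·ln(1-0.564)
= -ln(0.436) = 0.8301

0.8301


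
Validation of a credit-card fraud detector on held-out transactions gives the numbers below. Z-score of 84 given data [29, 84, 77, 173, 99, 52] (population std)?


μ = 85.6667, σ = 45.143
z = (84 - 85.6667)/45.143 = -0.0369

-0.0369


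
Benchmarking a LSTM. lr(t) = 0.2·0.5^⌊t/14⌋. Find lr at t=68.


n_drops = ⌊68/14⌋ = 4
lr = 0.2·0.5^4 = 0.2·0.0625 = 0.0125

0.0125


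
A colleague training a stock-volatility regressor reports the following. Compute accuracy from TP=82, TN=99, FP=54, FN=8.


Accuracy = (TP+TN)/(TP+TN+FP+FN)
= (82+99)/(243)
= 181/243 = 74.49%

74.49%


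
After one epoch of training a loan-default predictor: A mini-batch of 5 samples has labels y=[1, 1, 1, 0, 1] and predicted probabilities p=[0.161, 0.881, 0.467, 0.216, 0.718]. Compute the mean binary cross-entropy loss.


L[0] = -ln(0.161) = 1.8264
L[1] = -ln(0.881) = 0.1267
L[2] = -ln(0.467) = 0.7614
L[3] = -ln(1-0.216) = -ln(0.784) = 0.2433
L[4] = -ln(0.718) = 0.3313
mean = (1.8264 + 0.1267 + 0.7614 + 0.2433 + 0.3313)/5 = 0.6578

0.6578


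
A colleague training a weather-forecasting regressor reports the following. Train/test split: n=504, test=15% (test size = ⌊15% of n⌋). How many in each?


Test = ⌊504·15/100⌋ = 75
Train = 504 - 75 = 429

Train: 429, Test: 75


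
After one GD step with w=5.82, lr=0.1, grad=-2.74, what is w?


w_new = w - α·∇
= 5.82 - 0.1·-2.74
= 5.82 + 0.274
= 6.094

6.094


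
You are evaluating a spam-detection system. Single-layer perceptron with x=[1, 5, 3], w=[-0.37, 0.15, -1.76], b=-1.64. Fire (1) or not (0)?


z = (1)·(-0.37) + (5)·(0.15) + (3)·(-1.76) - 1.64
  = -6.54
step(z) = 0 (z<0)

0


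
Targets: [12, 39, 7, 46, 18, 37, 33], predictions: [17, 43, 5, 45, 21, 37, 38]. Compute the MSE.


Squared errors: (12-17)²=25, (39-43)²=16, (7-5)²=4, (46-45)²=1, (18-21)²=9, (37-37)²=0, (33-38)²=25
Sum = 80
MSE = 80/7 = 80/7

80/7


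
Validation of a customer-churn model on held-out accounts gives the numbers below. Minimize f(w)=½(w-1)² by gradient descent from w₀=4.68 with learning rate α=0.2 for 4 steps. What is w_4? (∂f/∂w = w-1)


step 1: grad = 4.68-1 = 3.68; w = 4.68 - 0.2·(3.68) = 3.944
step 2: grad = 3.944-1 = 2.944; w = 3.944 - 0.2·(2.944) = 3.3552
step 3: grad = 3.3552-1 = 2.3552; w = 3.3552 - 0.2·(2.3552) = 2.88416
step 4: grad = 2.88416-1 = 1.88416; w = 2.88416 - 0.2·(1.88416) = 2.507328

2.507328


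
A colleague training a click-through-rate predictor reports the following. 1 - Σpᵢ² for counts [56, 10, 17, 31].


Probabilities: [56/114, 10/114, 17/114, 31/114] ≈ [0.4912, 0.0877, 0.1491, 0.2719]
Σpᵢ² = (3136 + 100 + 289 + 961)/114² = 4486/12996
Gini = 1 - Σpᵢ² = 1 - 4486/12996 = 0.6548

0.6548


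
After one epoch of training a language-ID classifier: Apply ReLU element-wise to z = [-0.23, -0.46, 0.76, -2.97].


ReLU(-0.23) = max(0, -0.23) = 0.0
ReLU(-0.46) = max(0, -0.46) = 0.0
ReLU(0.76) = max(0, 0.76) = 0.76
ReLU(-2.97) = max(0, -2.97) = 0.0
result = [0.0, 0.0, 0.76, 0.0]

[0.0, 0.0, 0.76, 0.0]


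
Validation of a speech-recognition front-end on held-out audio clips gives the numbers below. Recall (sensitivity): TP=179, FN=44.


Recall = TP/(TP+FN)
= 179/(179+44)
= 179/223 = 80.27%

80.27%


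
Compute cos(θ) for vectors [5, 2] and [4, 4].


A·B = 5·4 + 2·4 = 28
‖A‖ = √29 = 5.3852, ‖B‖ = √32 = 5.6569
cos = 28/(√29·√32) = 28/√928 = 0.9191

0.9191


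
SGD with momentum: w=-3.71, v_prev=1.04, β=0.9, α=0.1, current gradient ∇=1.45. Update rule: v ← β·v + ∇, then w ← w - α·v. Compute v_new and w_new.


v_new = 0.9·1.04 + 1.45 = 0.936 + 1.45 = 2.386
w_new = -3.71 - 0.1·2.386 = -3.71 - 0.2386 = -3.9486

v_new=2.386, w_new=-3.9486


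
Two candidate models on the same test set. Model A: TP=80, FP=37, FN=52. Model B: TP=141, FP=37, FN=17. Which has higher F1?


Model A: P=80/117=0.6838, R=80/132=0.6061, F1=2PR/(P+R)=2TP/(2TP+FP+FN)=160/249=0.6426
Model B: P=141/178=0.7921, R=141/158=0.8924, F1=2PR/(P+R)=2TP/(2TP+FP+FN)=282/336=0.8393
0.6426 < 0.8393 → Model B

Model B


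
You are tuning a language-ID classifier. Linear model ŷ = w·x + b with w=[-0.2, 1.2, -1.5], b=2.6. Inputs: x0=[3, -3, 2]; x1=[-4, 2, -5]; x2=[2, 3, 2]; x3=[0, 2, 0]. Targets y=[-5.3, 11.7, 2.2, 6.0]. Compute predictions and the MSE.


ŷ0 = (-0.2)·(3) + (1.2)·(-3) + (-1.5)·(2) + 2.6 = -4.6
ŷ1 = (-0.2)·(-4) + (1.2)·(2) + (-1.5)·(-5) + 2.6 = 13.3
ŷ2 = (-0.2)·(2) + (1.2)·(3) + (-1.5)·(2) + 2.6 = 2.8
ŷ3 = (-0.2)·(0) + (1.2)·(2) + (-1.5)·(0) + 2.6 = 5.0
errors² = [0.49, 2.56, 0.36, 1.0]
MSE = 4.4100/4 = 1.1025

1.1025


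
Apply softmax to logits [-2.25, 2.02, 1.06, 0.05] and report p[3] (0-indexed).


Exponentials: e^-2.25=0.1054, e^2.02=7.5383, e^1.06=2.8864, e^0.05=1.0513
Sum = 11.5814
Softmax = [0.0091, 0.6509, 0.2492, 0.0908]
p[3] = 1.0513/11.5814 = 0.0908

0.0908


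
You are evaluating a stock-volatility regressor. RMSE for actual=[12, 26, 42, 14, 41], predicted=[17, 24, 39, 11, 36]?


MSE = 72/5 = 14.4
RMSE = √(72/5) = 3.7947

3.7947


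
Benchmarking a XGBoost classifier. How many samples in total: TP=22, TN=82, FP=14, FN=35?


Total = TP + TN + FP + FN
= 22 + 82 + 14 + 35
= 153
(Predicted positive: 36, predicted negative: 117)

153


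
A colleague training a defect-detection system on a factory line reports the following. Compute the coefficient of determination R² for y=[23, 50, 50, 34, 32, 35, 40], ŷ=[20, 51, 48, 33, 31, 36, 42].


ȳ = 37.7143
SS_res = Σ(y-ŷ)² = 21
SS_tot = Σ(y-ȳ)² = 577.43
R² = 1 - SS_res/SS_tot = 1 - 0.0364 = 0.9636

0.9636


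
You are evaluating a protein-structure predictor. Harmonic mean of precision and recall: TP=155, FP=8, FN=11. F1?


Precision = 155/163 = 0.9509
Recall = 155/166 = 0.9337
F1 = 2·P·R/(P+R) = 2·TP/(2·TP+FP+FN) = 310/(310+8+11) = 310/329 = 0.9422

0.9422


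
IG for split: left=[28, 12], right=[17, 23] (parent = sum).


Parent = [45, 35], H_parent = 0.9887
H_left = 0.8813 (n=40), H_right = 0.9837 (n=40)
H_children = (40/80)·0.8813 + (40/80)·0.9837 = 0.9325
IG = 0.9887 - 0.9325 = 0.0562

0.0562


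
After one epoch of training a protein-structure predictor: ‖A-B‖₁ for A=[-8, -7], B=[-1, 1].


d = |-8+ 1| + |-7-1|
  = 7 + 8
  = 15

15


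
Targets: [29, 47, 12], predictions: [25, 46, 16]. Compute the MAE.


Absolute errors: |29-25|=4, |47-46|=1, |12-16|=4
Sum = 9
MAE = 9/3 = 3

3


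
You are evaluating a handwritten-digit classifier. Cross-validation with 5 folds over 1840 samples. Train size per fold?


Fold size = 1840/5 = 368
Training per fold = 1840 - 368 = 1472

1472


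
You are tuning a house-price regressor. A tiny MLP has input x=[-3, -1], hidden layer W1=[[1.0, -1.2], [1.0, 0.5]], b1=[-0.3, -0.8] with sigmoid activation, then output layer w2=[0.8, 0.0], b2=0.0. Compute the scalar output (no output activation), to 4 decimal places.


z1[0] = (1.0)·(-3) + (-1.2)·(-1) - 0.3 = -2.1
z1[1] = (1.0)·(-3) + (0.5)·(-1) - 0.8 = -4.3
h = sigmoid(z1) = [0.1091, 0.0134]
output = (0.8)·(0.1091) + (0.0)·(0.0134) + 0.0 = 0.0873

0.0873


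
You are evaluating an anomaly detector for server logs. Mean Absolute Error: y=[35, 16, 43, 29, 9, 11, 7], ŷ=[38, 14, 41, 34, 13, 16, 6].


Absolute errors: |35-38|=3, |16-14|=2, |43-41|=2, |29-34|=5, |9-13|=4, |11-16|=5, |7-6|=1
Sum = 22
MAE = 22/7 = 22/7

22/7


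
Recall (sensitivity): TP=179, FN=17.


Recall = TP/(TP+FN)
= 179/(179+17)
= 179/196 = 91.33%

91.33%


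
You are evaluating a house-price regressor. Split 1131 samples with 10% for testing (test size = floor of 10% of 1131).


Test = ⌊1131·10/100⌋ = 113
Train = 1131 - 113 = 1018

Train: 1018, Test: 113


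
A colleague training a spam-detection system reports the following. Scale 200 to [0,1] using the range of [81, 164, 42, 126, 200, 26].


min=26, max=200
(200-26)/(200-26) = 174/174 = 1.0

1.0


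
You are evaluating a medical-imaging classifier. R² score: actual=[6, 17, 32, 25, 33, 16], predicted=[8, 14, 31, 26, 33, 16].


ȳ = 21.5
SS_res = Σ(y-ŷ)² = 15
SS_tot = Σ(y-ȳ)² = 545.5
R² = 1 - SS_res/SS_tot = 1 - 0.0275 = 0.9725

0.9725


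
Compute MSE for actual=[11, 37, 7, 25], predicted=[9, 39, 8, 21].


Squared errors: (11-9)²=4, (37-39)²=4, (7-8)²=1, (25-21)²=16
Sum = 25
MSE = 25/4 = 25/4

25/4


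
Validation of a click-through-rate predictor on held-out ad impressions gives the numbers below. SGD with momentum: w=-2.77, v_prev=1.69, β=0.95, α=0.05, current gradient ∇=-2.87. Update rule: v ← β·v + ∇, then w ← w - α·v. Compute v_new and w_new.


v_new = 0.95·1.69 - 2.87 = 1.6055 - 2.87 = -1.2645
w_new = -2.77 - 0.05·-1.2645 = -2.77 + 0.063225 = -2.706775

v_new=-1.2645, w_new=-2.706775


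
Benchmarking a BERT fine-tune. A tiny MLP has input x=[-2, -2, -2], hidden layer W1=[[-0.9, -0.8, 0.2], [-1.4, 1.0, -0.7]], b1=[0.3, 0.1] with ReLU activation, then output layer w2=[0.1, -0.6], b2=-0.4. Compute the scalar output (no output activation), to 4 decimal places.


z1[0] = (-0.9)·(-2) + (-0.8)·(-2) + (0.2)·(-2) + 0.3 = 3.3
z1[1] = (-1.4)·(-2) + (1.0)·(-2) + (-0.7)·(-2) + 0.1 = 2.3
h = ReLU(z1) = [3.3, 2.3]
output = (0.1)·(3.3) + (-0.6)·(2.3) - 0.4 = -1.45

-1.45


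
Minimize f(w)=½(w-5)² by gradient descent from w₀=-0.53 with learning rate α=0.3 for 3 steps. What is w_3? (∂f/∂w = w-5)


step 1: grad = -0.53-5 = -5.53; w = -0.53 - 0.3·(-5.53) = 1.129
step 2: grad = 1.129-5 = -3.871; w = 1.129 - 0.3·(-3.871) = 2.2903
step 3: grad = 2.2903-5 = -2.7097; w = 2.2903 - 0.3·(-2.7097) = 3.10321

3.10321


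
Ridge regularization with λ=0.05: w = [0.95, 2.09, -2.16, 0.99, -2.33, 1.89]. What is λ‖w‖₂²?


‖w‖₂² = (0.95)² + (2.09)² + (-2.16)² + (0.99)² + (-2.33)² + (1.89)²
     = 0.9025 + 4.3681 + 4.6656 + 0.9801 + 5.4289 + 3.5721
     = 19.9173
λ·‖w‖₂² = 0.05·19.9173 = 0.995865

0.995865


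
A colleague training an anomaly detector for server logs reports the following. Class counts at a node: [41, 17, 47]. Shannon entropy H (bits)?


Probabilities: [41/105, 17/105, 47/105] ≈ [0.3905, 0.1619, 0.4476]
H = -((41/105)·log₂(41/105) + (17/105)·log₂(17/105) + (47/105)·log₂(47/105))
  = 1.4741 bits

1.4741 bits


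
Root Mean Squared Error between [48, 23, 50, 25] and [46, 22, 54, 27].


MSE = 25/4 = 6.25
RMSE = √(25/4) = 2.5

2.5


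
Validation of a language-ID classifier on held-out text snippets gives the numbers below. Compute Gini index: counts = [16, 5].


Probabilities: [16/21, 5/21] ≈ [0.7619, 0.2381]
Σpᵢ² = (256 + 25)/21² = 281/441
Gini = 1 - Σpᵢ² = 1 - 281/441 = 0.3628

0.3628


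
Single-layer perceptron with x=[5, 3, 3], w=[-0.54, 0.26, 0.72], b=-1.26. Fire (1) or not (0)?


z = (5)·(-0.54) + (3)·(0.26) + (3)·(0.72) - 1.26
  = -1.02
step(z) = 0 (z<0)

0


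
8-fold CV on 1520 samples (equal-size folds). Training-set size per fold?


Fold size = 1520/8 = 190
Training per fold = 1520 - 190 = 1330

1330


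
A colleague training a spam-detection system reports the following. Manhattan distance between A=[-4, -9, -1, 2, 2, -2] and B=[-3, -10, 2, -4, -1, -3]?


d = |-4+ 3| + |-9+ 10| + |-1-2| + |2+ 4| + |2+ 1| + |-2+ 3|
  = 1 + 1 + 3 + 6 + 3 + 1
  = 15

15


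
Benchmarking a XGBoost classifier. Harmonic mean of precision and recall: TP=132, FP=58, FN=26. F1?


Precision = 132/190 = 0.6947
Recall = 132/158 = 0.8354
F1 = 2·P·R/(P+R) = 2·TP/(2·TP+FP+FN) = 264/(264+58+26) = 264/348 = 0.7586

0.7586


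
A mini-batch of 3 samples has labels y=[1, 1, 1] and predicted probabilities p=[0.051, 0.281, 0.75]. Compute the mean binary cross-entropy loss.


L[0] = -ln(0.051) = 2.9759
L[1] = -ln(0.281) = 1.2694
L[2] = -ln(0.75) = 0.2877
mean = (2.9759 + 1.2694 + 0.2877)/3 = 1.511

1.511


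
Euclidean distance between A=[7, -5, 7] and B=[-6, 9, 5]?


d = √((7+ 6)² + (-5-9)² + (7-5)²)
  = √(169 + 196 + 4)
  = √369 = 19.2094

19.2094


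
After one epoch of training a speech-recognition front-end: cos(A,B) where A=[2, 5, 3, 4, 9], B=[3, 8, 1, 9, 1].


A·B = 2·3 + 5·8 + 3·1 + 4·9 + 9·1 = 94
‖A‖ = √135 = 11.619, ‖B‖ = √156 = 12.49
cos = 94/(√135·√156) = 94/√21060 = 0.6477

0.6477


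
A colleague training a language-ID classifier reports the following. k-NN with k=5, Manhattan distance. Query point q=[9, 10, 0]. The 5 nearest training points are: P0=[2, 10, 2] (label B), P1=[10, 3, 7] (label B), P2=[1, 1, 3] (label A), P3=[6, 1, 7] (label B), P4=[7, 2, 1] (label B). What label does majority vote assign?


d(q,P0) = 9  (label B)
d(q,P1) = 15  (label B)
d(q,P2) = 20  (label A)
d(q,P3) = 19  (label B)
d(q,P4) = 11  (label B)
Votes: A=1, B=4
Majority → B

B


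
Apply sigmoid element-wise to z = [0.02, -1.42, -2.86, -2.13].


σ(0.02) = 1/(1+e^-0.02) = 0.505
σ(-1.42) = 1/(1+e^1.42) = 0.1947
σ(-2.86) = 1/(1+e^2.86) = 0.0542
σ(-2.13) = 1/(1+e^2.13) = 0.1062
result = [0.505, 0.1947, 0.0542, 0.1062]

[0.505, 0.1947, 0.0542, 0.1062]


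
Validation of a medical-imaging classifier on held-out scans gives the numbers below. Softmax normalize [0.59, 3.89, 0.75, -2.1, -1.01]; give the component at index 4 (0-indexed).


Exponentials: e^0.59=1.804, e^3.89=48.9109, e^0.75=2.117, e^-2.1=0.1225, e^-1.01=0.3642
Sum = 53.3186
Softmax = [0.0338, 0.9173, 0.0397, 0.0023, 0.0068]
p[4] = 0.3642/53.3186 = 0.0068

0.0068


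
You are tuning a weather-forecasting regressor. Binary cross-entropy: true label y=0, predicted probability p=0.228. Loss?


BCE = -[y·ln(p) + (1-y)·ln(1-p)]
= -0 - 1·ln(1-0.228)
= -ln(0.772) = 0.2588

0.2588


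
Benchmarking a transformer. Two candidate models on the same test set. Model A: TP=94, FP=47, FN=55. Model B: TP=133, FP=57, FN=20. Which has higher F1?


Model A: P=94/141=0.6667, R=94/149=0.6309, F1=2PR/(P+R)=2TP/(2TP+FP+FN)=188/290=0.6483
Model B: P=133/190=0.7, R=133/153=0.8693, F1=2PR/(P+R)=2TP/(2TP+FP+FN)=266/343=0.7755
0.6483 < 0.7755 → Model B

Model B


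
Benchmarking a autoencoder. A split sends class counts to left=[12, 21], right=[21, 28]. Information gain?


Parent = [33, 49], H_parent = 0.9724
H_left = 0.9457 (n=33), H_right = 0.9852 (n=49)
H_children = (33/82)·0.9457 + (49/82)·0.9852 = 0.9693
IG = 0.9724 - 0.9693 = 0.0031

0.0031


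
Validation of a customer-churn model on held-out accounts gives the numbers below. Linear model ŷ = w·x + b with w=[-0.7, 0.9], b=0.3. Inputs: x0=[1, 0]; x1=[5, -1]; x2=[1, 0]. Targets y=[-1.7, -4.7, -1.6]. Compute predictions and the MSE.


ŷ0 = (-0.7)·(1) + (0.9)·(0) + 0.3 = -0.4
ŷ1 = (-0.7)·(5) + (0.9)·(-1) + 0.3 = -4.1
ŷ2 = (-0.7)·(1) + (0.9)·(0) + 0.3 = -0.4
errors² = [1.69, 0.36, 1.44]
MSE = 3.4900/3 = 1.1633

1.1633


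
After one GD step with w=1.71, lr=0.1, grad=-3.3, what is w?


w_new = w - α·∇
= 1.71 - 0.1·-3.3
= 1.71 + 0.33
= 2.04

2.04


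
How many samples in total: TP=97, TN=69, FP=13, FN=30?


Total = TP + TN + FP + FN
= 97 + 69 + 13 + 30
= 209
(Predicted positive: 110, predicted negative: 99)

209


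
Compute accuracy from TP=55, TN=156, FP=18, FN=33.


Accuracy = (TP+TN)/(TP+TN+FP+FN)
= (55+156)/(262)
= 211/262 = 80.53%

80.53%


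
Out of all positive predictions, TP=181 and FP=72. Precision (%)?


Precision = TP/(TP+FP)
= 181/(181+72)
= 181/253 = 71.54%

71.54%


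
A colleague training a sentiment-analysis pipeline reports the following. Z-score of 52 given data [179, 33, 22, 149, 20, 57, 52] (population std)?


μ = 73.1429, σ = 59.4245
z = (52 - 73.1429)/59.4245 = -0.3558

-0.3558


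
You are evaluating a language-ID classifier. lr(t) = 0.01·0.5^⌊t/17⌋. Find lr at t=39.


n_drops = ⌊39/17⌋ = 2
lr = 0.01·0.5^2 = 0.01·0.25 = 0.0025

0.0025


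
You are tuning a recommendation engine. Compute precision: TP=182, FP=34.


Precision = TP/(TP+FP)
= 182/(182+34)
= 182/216 = 84.26%

84.26%


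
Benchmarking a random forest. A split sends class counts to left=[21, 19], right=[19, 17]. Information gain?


Parent = [40, 36], H_parent = 0.998
H_left = 0.9982 (n=40), H_right = 0.9978 (n=36)
H_children = (40/76)·0.9982 + (36/76)·0.9978 = 0.998
IG = 0.998 - 0.998 = 0.0

0.0


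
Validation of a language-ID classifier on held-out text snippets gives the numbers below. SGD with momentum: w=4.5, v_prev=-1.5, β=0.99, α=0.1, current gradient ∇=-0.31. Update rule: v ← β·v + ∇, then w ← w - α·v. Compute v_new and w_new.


v_new = 0.99·-1.5 - 0.31 = -1.485 - 0.31 = -1.795
w_new = 4.5 - 0.1·-1.795 = 4.5 + 0.1795 = 4.6795

v_new=-1.795, w_new=4.6795


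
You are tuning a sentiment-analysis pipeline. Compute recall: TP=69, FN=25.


Recall = TP/(TP+FN)
= 69/(69+25)
= 69/94 = 73.4%

73.4%


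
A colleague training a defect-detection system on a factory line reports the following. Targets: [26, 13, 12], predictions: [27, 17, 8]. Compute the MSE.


Squared errors: (26-27)²=1, (13-17)²=16, (12-8)²=16
Sum = 33
MSE = 33/3 = 11

11


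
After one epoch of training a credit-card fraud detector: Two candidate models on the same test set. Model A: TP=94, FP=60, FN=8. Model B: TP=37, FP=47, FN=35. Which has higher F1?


Model A: P=94/154=0.6104, R=94/102=0.9216, F1=2PR/(P+R)=2TP/(2TP+FP+FN)=188/256=0.7344
Model B: P=37/84=0.4405, R=37/72=0.5139, F1=2PR/(P+R)=2TP/(2TP+FP+FN)=74/156=0.4744
0.7344 > 0.4744 → Model A

Model A


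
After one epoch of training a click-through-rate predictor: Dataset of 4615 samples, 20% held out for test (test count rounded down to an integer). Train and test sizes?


Test = ⌊4615·20/100⌋ = 923
Train = 4615 - 923 = 3692

Train: 3692, Test: 923


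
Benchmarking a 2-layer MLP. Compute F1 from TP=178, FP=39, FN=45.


Precision = 178/217 = 0.8203
Recall = 178/223 = 0.7982
F1 = 2·P·R/(P+R) = 2·TP/(2·TP+FP+FN) = 356/(356+39+45) = 356/440 = 0.8091

0.8091


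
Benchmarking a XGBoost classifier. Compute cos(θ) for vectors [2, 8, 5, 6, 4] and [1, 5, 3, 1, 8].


A·B = 2·1 + 8·5 + 5·3 + 6·1 + 4·8 = 95
‖A‖ = √145 = 12.0416, ‖B‖ = √100 = 10
cos = 95/(√145·√100) = 95/√14500 = 0.7889

0.7889


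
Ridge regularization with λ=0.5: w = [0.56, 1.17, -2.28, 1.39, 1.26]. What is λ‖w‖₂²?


‖w‖₂² = (0.56)² + (1.17)² + (-2.28)² + (1.39)² + (1.26)²
     = 0.3136 + 1.3689 + 5.1984 + 1.9321 + 1.5876
     = 10.4006
λ·‖w‖₂² = 0.5·10.4006 = 5.2003

5.2003


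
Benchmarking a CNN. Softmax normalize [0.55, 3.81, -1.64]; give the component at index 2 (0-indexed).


Exponentials: e^0.55=1.7333, e^3.81=45.1504, e^-1.64=0.194
Sum = 47.0777
Softmax = [0.0368, 0.9591, 0.0041]
p[2] = 0.194/47.0777 = 0.0041

0.0041


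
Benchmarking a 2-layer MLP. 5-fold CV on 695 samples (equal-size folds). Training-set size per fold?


Fold size = 695/5 = 139
Training per fold = 695 - 139 = 556

556


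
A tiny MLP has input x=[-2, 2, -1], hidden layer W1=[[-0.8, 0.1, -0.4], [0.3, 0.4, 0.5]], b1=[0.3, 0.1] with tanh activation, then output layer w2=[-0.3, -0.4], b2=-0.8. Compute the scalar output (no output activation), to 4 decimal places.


z1[0] = (-0.8)·(-2) + (0.1)·(2) + (-0.4)·(-1) + 0.3 = 2.5
z1[1] = (0.3)·(-2) + (0.4)·(2) + (0.5)·(-1) + 0.1 = -0.2
h = tanh(z1) = [0.9866, -0.1974]
output = (-0.3)·(0.9866) + (-0.4)·(-0.1974) - 0.8 = -1.017

-1.017


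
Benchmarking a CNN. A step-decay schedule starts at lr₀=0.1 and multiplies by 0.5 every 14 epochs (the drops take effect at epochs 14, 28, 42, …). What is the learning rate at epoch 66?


n_drops = ⌊66/14⌋ = 4
lr = 0.1·0.5^4 = 0.1·0.0625 = 0.00625

0.00625


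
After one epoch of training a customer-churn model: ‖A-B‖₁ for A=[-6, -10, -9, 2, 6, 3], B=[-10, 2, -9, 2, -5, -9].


d = |-6+ 10| + |-10-2| + |-9+ 9| + |2-2| + |6+ 5| + |3+ 9|
  = 4 + 12 + 0 + 0 + 11 + 12
  = 39

39


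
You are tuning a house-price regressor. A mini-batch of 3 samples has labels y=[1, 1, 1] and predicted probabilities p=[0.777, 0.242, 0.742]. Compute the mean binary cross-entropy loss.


L[0] = -ln(0.777) = 0.2523
L[1] = -ln(0.242) = 1.4188
L[2] = -ln(0.742) = 0.2984
mean = (0.2523 + 1.4188 + 0.2984)/3 = 0.6565

0.6565


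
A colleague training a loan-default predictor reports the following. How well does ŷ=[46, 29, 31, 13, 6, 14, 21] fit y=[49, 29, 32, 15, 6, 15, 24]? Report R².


ȳ = 24.2857
SS_res = Σ(y-ŷ)² = 24
SS_tot = Σ(y-ȳ)² = 1199.43
R² = 1 - SS_res/SS_tot = 1 - 0.02 = 0.98

0.98


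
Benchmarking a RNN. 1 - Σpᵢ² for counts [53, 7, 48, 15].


Probabilities: [53/123, 7/123, 48/123, 15/123] ≈ [0.4309, 0.0569, 0.3902, 0.122]
Σpᵢ² = (2809 + 49 + 2304 + 225)/123² = 5387/15129
Gini = 1 - Σpᵢ² = 1 - 5387/15129 = 0.6439

0.6439


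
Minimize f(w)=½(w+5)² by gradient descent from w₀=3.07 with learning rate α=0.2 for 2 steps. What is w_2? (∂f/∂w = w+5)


step 1: grad = 3.07+5 = 8.07; w = 3.07 - 0.2·(8.07) = 1.456
step 2: grad = 1.456+5 = 6.456; w = 1.456 - 0.2·(6.456) = 0.1648

0.1648


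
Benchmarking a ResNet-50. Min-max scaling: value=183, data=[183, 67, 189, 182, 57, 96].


min=57, max=189
(183-57)/(189-57) = 126/132 = 0.9545

0.9545


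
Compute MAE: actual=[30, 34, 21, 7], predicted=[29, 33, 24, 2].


Absolute errors: |30-29|=1, |34-33|=1, |21-24|=3, |7-2|=5
Sum = 10
MAE = 10/4 = 5/2

5/2


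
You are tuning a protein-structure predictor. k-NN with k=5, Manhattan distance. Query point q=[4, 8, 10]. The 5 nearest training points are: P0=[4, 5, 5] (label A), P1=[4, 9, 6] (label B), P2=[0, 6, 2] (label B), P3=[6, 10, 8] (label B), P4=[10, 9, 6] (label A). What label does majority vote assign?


d(q,P0) = 8  (label A)
d(q,P1) = 5  (label B)
d(q,P2) = 14  (label B)
d(q,P3) = 6  (label B)
d(q,P4) = 11  (label A)
Votes: A=2, B=3
Majority → B

B


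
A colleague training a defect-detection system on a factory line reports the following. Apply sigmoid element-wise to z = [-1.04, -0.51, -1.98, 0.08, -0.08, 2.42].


σ(-1.04) = 1/(1+e^1.04) = 0.2611
σ(-0.51) = 1/(1+e^0.51) = 0.3752
σ(-1.98) = 1/(1+e^1.98) = 0.1213
σ(0.08) = 1/(1+e^-0.08) = 0.52
σ(-0.08) = 1/(1+e^0.08) = 0.48
σ(2.42) = 1/(1+e^-2.42) = 0.9183
result = [0.2611, 0.3752, 0.1213, 0.52, 0.48, 0.9183]

[0.2611, 0.3752, 0.1213, 0.52, 0.48, 0.9183]


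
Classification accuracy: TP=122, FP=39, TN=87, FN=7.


Accuracy = (TP+TN)/(TP+TN+FP+FN)
= (122+87)/(255)
= 209/255 = 81.96%

81.96%


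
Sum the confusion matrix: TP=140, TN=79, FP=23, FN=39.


Total = TP + TN + FP + FN
= 140 + 79 + 23 + 39
= 281
(Predicted positive: 163, predicted negative: 118)

281


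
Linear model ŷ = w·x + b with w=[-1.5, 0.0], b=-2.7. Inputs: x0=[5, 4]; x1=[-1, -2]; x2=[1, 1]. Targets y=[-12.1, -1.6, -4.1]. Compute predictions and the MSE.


ŷ0 = (-1.5)·(5) + (0.0)·(4) - 2.7 = -10.2
ŷ1 = (-1.5)·(-1) + (0.0)·(-2) - 2.7 = -1.2
ŷ2 = (-1.5)·(1) + (0.0)·(1) - 2.7 = -4.2
errors² = [3.61, 0.16, 0.01]
MSE = 3.7800/3 = 1.26

1.26


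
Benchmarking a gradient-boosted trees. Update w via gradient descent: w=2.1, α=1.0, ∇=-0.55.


w_new = w - α·∇
= 2.1 - 1.0·-0.55
= 2.1 + 0.55
= 2.65

2.65


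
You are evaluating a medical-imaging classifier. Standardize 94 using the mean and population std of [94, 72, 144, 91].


μ = 100.25, σ = 26.6306
z = (94 - 100.25)/26.6306 = -0.2347

-0.2347


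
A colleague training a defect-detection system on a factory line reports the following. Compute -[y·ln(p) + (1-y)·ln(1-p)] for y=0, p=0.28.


BCE = -[y·ln(p) + (1-y)·ln(1-p)]
= -0 - 1·ln(1-0.28)
= -ln(0.72) = 0.3285

0.3285


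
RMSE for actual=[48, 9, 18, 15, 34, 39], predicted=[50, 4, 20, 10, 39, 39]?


MSE = 83/6 = 13.8333
RMSE = √(83/6) = 3.7193

3.7193


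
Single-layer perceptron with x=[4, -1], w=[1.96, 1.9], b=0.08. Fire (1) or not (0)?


z = (4)·(1.96) + (-1)·(1.9) + 0.08
  = 6.02
step(z) = 1 (z≥0)

1


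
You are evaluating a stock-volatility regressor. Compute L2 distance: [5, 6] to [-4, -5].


d = √((5+ 4)² + (6+ 5)²)
  = √(81 + 121)
  = √202 = 14.2127

14.2127


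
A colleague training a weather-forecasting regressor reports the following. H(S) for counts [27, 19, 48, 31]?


Probabilities: [27/125, 19/125, 48/125, 31/125] ≈ [0.216, 0.152, 0.384, 0.248]
H = -((27/125)·log₂(27/125) + (19/125)·log₂(19/125) + (48/125)·log₂(48/125) + (31/125)·log₂(31/125))
  = 1.9198 bits

1.9198 bits


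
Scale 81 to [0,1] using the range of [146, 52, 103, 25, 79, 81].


min=25, max=146
(81-25)/(146-25) = 56/121 = 0.4628

0.4628


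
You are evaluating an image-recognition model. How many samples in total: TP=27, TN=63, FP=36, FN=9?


Total = TP + TN + FP + FN
= 27 + 63 + 36 + 9
= 135
(Predicted positive: 63, predicted negative: 72)

135


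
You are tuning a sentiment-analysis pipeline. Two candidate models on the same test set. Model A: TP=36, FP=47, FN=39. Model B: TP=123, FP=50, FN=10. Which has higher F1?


Model A: P=36/83=0.4337, R=36/75=0.48, F1=2PR/(P+R)=2TP/(2TP+FP+FN)=72/158=0.4557
Model B: P=123/173=0.711, R=123/133=0.9248, F1=2PR/(P+R)=2TP/(2TP+FP+FN)=246/306=0.8039
0.4557 < 0.8039 → Model B

Model B


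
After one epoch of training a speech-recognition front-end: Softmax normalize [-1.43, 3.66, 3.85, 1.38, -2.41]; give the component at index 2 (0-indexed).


Exponentials: e^-1.43=0.2393, e^3.66=38.8613, e^3.85=46.9931, e^1.38=3.9749, e^-2.41=0.0898
Sum = 90.1584
Softmax = [0.0027, 0.431, 0.5212, 0.0441, 0.001]
p[2] = 46.9931/90.1584 = 0.5212

0.5212


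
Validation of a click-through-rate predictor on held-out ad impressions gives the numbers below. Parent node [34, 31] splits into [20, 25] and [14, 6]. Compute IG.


Parent = [34, 31], H_parent = 0.9985
H_left = 0.9911 (n=45), H_right = 0.8813 (n=20)
H_children = (45/65)·0.9911 + (20/65)·0.8813 = 0.9573
IG = 0.9985 - 0.9573 = 0.0412

0.0412


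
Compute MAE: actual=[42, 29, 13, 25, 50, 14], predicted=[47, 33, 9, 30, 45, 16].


Absolute errors: |42-47|=5, |29-33|=4, |13-9|=4, |25-30|=5, |50-45|=5, |14-16|=2
Sum = 25
MAE = 25/6 = 25/6

25/6


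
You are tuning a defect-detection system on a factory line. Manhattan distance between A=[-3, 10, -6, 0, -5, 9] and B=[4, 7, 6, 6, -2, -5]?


d = |-3-4| + |10-7| + |-6-6| + |0-6| + |-5+ 2| + |9+ 5|
  = 7 + 3 + 12 + 6 + 3 + 14
  = 45

45


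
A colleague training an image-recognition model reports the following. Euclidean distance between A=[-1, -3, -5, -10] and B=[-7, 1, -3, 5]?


d = √((-1+ 7)² + (-3-1)² + (-5+ 3)² + (-10-5)²)
  = √(36 + 16 + 4 + 225)
  = √281 = 16.7631

16.7631


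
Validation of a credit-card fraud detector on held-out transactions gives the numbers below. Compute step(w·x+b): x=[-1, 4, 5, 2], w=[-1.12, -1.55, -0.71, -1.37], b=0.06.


z = (-1)·(-1.12) + (4)·(-1.55) + (5)·(-0.71) + (2)·(-1.37) + 0.06
  = -11.31
step(z) = 0 (z<0)

0


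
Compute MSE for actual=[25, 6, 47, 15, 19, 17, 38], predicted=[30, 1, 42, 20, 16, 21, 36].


Squared errors: (25-30)²=25, (6-1)²=25, (47-42)²=25, (15-20)²=25, (19-16)²=9, (17-21)²=16, (38-36)²=4
Sum = 129
MSE = 129/7 = 129/7

129/7


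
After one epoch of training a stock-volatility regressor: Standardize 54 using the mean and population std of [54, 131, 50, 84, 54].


μ = 74.6, σ = 30.735
z = (54 - 74.6)/30.735 = -0.6702

-0.6702


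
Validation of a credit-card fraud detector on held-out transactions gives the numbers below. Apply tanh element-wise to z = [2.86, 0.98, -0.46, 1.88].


tanh(2.86) = 0.9935
tanh(0.98) = 0.7531
tanh(-0.46) = -0.4301
tanh(1.88) = 0.9545
result = [0.9935, 0.7531, -0.4301, 0.9545]

[0.9935, 0.7531, -0.4301, 0.9545]


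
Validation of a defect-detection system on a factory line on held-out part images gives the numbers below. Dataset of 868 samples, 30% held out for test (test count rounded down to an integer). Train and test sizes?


Test = ⌊868·30/100⌋ = 260
Train = 868 - 260 = 608

Train: 608, Test: 260


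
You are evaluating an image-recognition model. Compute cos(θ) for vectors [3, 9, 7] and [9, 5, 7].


A·B = 3·9 + 9·5 + 7·7 = 121
‖A‖ = √139 = 11.7898, ‖B‖ = √155 = 12.4499
cos = 121/(√139·√155) = 121/√21545 = 0.8244

0.8244


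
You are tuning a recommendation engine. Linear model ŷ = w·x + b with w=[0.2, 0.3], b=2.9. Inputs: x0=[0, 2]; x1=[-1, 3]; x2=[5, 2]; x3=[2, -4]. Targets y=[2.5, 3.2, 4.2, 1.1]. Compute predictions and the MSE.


ŷ0 = (0.2)·(0) + (0.3)·(2) + 2.9 = 3.5
ŷ1 = (0.2)·(-1) + (0.3)·(3) + 2.9 = 3.6
ŷ2 = (0.2)·(5) + (0.3)·(2) + 2.9 = 4.5
ŷ3 = (0.2)·(2) + (0.3)·(-4) + 2.9 = 2.1
errors² = [1.0, 0.16, 0.09, 1.0]
MSE = 2.2500/4 = 0.5625

0.5625


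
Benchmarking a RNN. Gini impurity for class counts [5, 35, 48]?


Probabilities: [5/88, 35/88, 48/88] ≈ [0.0568, 0.3977, 0.5455]
Σpᵢ² = (25 + 1225 + 2304)/88² = 3554/7744
Gini = 1 - Σpᵢ² = 1 - 3554/7744 = 0.5411

0.5411


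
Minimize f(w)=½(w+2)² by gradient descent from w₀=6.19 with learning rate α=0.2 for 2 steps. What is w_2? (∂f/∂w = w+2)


step 1: grad = 6.19+2 = 8.19; w = 6.19 - 0.2·(8.19) = 4.552
step 2: grad = 4.552+2 = 6.552; w = 4.552 - 0.2·(6.552) = 3.2416

3.2416


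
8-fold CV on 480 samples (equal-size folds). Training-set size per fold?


Fold size = 480/8 = 60
Training per fold = 480 - 60 = 420

420


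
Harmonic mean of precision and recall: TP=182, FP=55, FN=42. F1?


Precision = 182/237 = 0.7679
Recall = 182/224 = 0.8125
F1 = 2·P·R/(P+R) = 2·TP/(2·TP+FP+FN) = 364/(364+55+42) = 364/461 = 0.7896

0.7896


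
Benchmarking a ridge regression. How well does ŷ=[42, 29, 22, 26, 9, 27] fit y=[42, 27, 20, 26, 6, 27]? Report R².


ȳ = 24.6667
SS_res = Σ(y-ŷ)² = 17
SS_tot = Σ(y-ȳ)² = 683.33
R² = 1 - SS_res/SS_tot = 1 - 0.0249 = 0.9751

0.9751


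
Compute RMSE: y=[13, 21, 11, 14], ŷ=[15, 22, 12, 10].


MSE = 22/4 = 5.5
RMSE = √(22/4) = 2.3452

2.3452


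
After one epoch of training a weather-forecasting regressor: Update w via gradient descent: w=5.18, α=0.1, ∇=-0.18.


w_new = w - α·∇
= 5.18 - 0.1·-0.18
= 5.18 + 0.018
= 5.198

5.198


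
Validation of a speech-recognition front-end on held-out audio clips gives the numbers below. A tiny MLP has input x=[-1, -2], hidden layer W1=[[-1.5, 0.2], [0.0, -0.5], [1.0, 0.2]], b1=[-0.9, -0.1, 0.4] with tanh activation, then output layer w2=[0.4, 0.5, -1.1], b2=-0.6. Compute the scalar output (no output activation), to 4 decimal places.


z1[0] = (-1.5)·(-1) + (0.2)·(-2) - 0.9 = 0.2
z1[1] = (0.0)·(-1) + (-0.5)·(-2) - 0.1 = 0.9
z1[2] = (1.0)·(-1) + (0.2)·(-2) + 0.4 = -1.0
h = tanh(z1) = [0.1974, 0.7163, -0.7616]
output = (0.4)·(0.1974) + (0.5)·(0.7163) + (-1.1)·(-0.7616) - 0.6 = 0.6749

0.6749


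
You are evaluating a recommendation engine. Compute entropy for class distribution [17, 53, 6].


Probabilities: [17/76, 53/76, 6/76] ≈ [0.2237, 0.6974, 0.0789]
H = -((17/76)·log₂(17/76) + (53/76)·log₂(53/76) + (6/76)·log₂(6/76))
  = 1.1351 bits

1.1351 bits


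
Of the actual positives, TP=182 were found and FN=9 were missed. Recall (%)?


Recall = TP/(TP+FN)
= 182/(182+9)
= 182/191 = 95.29%

95.29%


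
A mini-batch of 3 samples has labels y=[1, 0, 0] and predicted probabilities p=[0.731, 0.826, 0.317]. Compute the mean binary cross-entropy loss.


L[0] = -ln(0.731) = 0.3133
L[1] = -ln(1-0.826) = -ln(0.174) = 1.7487
L[2] = -ln(1-0.317) = -ln(0.683) = 0.3813
mean = (0.3133 + 1.7487 + 0.3813)/3 = 0.8144

0.8144


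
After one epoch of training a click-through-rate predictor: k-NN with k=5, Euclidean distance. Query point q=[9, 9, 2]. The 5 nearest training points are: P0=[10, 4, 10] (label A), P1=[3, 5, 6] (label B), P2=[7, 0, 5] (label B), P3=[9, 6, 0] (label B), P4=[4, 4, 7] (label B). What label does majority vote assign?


d(q,P0) = 9.4868  (label A)
d(q,P1) = 8.2462  (label B)
d(q,P2) = 9.6954  (label B)
d(q,P3) = 3.6056  (label B)
d(q,P4) = 8.6603  (label B)
Votes: A=1, B=4
Majority → B

B


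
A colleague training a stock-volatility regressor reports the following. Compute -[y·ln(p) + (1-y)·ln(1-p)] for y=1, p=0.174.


BCE = -[y·ln(p) + (1-y)·ln(1-p)]
= -1·ln(0.174) - 0
= -ln(0.174) = 1.7487

1.7487


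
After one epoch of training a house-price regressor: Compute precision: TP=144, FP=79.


Precision = TP/(TP+FP)
= 144/(144+79)
= 144/223 = 64.57%

64.57%


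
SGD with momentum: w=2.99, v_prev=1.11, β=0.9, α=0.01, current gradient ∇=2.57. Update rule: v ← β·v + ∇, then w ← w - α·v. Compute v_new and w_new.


v_new = 0.9·1.11 + 2.57 = 0.999 + 2.57 = 3.569
w_new = 2.99 - 0.01·3.569 = 2.99 - 0.03569 = 2.95431

v_new=3.569, w_new=2.95431


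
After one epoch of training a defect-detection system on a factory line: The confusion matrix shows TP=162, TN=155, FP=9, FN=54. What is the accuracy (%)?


Accuracy = (TP+TN)/(TP+TN+FP+FN)
= (162+155)/(380)
= 317/380 = 83.42%

83.42%


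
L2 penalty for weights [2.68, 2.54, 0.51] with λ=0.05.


‖w‖₂² = (2.68)² + (2.54)² + (0.51)²
     = 7.1824 + 6.4516 + 0.2601
     = 13.8941
λ·‖w‖₂² = 0.05·13.8941 = 0.694705

0.694705


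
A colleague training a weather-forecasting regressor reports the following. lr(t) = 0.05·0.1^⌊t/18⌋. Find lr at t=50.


n_drops = ⌊50/18⌋ = 2
lr = 0.05·0.1^2 = 0.05·0.01 = 0.0005

0.0005


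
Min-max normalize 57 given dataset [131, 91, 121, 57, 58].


min=57, max=131
(57-57)/(131-57) = 0/74 = 0.0

0.0


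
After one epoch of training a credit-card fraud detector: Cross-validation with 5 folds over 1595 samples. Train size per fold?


Fold size = 1595/5 = 319
Training per fold = 1595 - 319 = 1276

1276


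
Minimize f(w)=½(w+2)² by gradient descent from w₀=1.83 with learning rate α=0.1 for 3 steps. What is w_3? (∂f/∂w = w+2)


step 1: grad = 1.83+2 = 3.83; w = 1.83 - 0.1·(3.83) = 1.447
step 2: grad = 1.447+2 = 3.447; w = 1.447 - 0.1·(3.447) = 1.1023
step 3: grad = 1.1023+2 = 3.1023; w = 1.1023 - 0.1·(3.1023) = 0.79207

0.79207


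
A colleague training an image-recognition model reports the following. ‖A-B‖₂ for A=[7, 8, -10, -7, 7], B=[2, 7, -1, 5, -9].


d = √((7-2)² + (8-7)² + (-10+ 1)² + (-7-5)² + (7+ 9)²)
  = √(25 + 1 + 81 + 144 + 256)
  = √507 = 22.5167

22.5167
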